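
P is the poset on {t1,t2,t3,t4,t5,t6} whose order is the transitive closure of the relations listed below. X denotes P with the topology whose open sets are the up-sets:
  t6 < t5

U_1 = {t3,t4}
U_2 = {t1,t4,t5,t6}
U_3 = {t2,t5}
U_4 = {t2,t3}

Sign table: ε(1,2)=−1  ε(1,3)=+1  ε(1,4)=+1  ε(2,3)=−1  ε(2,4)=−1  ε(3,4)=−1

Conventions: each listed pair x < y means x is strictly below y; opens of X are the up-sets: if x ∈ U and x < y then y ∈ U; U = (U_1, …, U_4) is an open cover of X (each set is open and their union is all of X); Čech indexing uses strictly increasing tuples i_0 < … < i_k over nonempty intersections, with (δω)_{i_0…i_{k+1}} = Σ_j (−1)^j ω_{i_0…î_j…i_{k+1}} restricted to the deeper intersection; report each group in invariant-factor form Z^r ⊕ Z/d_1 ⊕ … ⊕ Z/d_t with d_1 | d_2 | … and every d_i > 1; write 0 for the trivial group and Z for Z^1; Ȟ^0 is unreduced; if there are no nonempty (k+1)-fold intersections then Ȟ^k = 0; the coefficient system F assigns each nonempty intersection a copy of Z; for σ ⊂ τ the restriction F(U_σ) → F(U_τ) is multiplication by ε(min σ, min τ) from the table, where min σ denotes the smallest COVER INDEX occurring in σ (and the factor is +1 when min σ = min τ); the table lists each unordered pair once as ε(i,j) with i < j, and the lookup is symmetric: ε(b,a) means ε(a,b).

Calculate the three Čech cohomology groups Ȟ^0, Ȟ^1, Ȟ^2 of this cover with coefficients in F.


Ȟ^0 = 0; Ȟ^1 = Z/2; Ȟ^2 = 0

nerve of the cover:
  U12={t4} U14={t3} U23={t5} U34={t2}
C dims 4,4; δ0: rk 4, SNF 1^3·2
Ȟ^0 = (4 − 4) − 0 = 0, so Ȟ^0 ≅ 0
Ȟ^1 = (4 − 0) − 4 = 0 plus torsion [2], so Ȟ^1 ≅ Z/2
Ȟ^2 = (0 − 0) − 0 = 0, so Ȟ^2 ≅ 0


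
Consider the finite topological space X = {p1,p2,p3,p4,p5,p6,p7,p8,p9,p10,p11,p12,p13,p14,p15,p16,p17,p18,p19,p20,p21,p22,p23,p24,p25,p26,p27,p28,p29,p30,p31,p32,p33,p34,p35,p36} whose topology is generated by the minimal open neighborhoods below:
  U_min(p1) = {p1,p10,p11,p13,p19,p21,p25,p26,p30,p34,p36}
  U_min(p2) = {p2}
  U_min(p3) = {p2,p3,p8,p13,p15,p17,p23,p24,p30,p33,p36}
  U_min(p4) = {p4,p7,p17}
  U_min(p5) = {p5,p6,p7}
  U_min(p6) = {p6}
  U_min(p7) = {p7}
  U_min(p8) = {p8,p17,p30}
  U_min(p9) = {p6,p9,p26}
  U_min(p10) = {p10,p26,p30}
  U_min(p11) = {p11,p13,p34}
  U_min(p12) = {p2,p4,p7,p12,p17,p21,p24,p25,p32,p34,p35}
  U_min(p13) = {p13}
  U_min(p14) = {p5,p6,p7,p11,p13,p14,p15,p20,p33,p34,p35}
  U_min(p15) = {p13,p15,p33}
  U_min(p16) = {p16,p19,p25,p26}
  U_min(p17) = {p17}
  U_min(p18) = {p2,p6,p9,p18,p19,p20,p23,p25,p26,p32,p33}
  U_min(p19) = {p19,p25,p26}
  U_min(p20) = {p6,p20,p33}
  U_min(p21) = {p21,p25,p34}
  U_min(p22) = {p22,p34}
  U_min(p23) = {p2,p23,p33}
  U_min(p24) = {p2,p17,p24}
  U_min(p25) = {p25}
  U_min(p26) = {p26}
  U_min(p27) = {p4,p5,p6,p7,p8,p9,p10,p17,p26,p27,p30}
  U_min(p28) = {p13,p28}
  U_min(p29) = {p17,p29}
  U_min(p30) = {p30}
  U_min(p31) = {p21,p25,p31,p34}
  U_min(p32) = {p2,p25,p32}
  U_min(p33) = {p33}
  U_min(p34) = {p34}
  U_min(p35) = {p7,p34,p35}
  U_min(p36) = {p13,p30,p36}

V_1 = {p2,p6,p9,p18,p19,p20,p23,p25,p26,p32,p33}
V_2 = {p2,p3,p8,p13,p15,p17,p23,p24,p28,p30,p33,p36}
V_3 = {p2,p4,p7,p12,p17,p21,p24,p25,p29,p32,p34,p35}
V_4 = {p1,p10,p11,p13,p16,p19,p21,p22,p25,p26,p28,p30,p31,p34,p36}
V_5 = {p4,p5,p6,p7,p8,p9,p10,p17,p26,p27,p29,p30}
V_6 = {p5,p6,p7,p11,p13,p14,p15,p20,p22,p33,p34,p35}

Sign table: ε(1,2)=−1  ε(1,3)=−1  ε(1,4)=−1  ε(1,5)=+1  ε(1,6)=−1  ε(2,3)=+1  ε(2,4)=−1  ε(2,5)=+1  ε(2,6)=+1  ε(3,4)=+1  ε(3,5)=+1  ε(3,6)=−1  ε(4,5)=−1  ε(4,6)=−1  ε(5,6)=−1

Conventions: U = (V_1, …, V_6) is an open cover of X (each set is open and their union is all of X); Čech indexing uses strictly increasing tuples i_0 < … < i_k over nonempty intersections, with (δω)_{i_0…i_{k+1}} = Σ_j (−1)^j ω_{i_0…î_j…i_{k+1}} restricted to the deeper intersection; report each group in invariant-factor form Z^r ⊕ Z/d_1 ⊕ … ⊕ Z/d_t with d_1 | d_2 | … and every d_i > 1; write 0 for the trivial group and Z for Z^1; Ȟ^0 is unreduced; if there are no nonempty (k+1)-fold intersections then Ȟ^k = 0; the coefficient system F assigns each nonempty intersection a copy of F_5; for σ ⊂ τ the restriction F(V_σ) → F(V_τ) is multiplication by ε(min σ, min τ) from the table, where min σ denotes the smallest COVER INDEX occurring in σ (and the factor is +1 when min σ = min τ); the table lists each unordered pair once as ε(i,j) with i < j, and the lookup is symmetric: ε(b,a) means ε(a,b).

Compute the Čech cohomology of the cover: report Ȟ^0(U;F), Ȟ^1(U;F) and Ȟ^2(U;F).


cover nerve:
  V12={p2,p23,p33} V13={p2,p25,p32} V14={p19,p25,p26} V15={p6,p9,p26} V16={p6,p20,p33} V23={p2,p17,p24} V24={p13,p28,p30,p36} V25={p8,p17,p30} V26={p13,p15,p33} V34={p21,p25,p34} V35={p4,p7,p17,p29} V36={p7,p34,p35} V45={p10,p26,p30} V46={p11,p13,p22,p34} V56={p5,p6,p7}
  V123={p2} V126={p33} V134={p25} V145={p26} V156={p6} V235={p17} V245={p30} V246={p13} V346={p34} V356={p7}
C dims 6,15,10; δ0: rk_F5 6; δ1: rk_F5 9
Ȟ^0: (6−6)−0=0 ⇒ 0
Ȟ^1: (15−9)−6=0 ⇒ 0
Ȟ^2: (10−0)−9=1 ⇒ Z/5

Ȟ^0 = 0, Ȟ^1 = 0, Ȟ^2 = Z/5


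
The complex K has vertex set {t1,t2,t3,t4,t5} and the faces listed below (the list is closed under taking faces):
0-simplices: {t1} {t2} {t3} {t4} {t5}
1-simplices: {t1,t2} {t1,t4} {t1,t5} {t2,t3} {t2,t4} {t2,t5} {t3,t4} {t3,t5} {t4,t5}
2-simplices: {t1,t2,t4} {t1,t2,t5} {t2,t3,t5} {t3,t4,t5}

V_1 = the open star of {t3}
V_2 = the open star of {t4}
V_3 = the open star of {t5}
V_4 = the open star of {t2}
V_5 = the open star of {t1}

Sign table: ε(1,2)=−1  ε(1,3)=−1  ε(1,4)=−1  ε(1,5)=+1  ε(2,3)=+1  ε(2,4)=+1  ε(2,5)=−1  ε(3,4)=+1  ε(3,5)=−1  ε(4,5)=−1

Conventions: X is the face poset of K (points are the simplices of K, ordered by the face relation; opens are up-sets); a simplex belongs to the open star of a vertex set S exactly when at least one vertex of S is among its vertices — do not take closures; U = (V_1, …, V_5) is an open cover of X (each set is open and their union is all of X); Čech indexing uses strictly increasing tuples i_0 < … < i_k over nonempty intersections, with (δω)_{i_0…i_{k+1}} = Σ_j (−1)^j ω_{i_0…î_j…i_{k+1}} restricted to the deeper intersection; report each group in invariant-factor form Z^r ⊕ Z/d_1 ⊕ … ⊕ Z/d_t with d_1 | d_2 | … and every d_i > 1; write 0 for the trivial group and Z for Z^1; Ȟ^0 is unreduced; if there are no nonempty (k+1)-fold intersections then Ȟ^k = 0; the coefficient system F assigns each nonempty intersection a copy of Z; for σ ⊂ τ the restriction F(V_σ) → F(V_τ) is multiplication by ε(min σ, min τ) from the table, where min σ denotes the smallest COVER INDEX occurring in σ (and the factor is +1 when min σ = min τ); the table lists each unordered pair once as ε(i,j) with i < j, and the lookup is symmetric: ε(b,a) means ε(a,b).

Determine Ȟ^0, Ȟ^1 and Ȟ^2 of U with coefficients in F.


nonempty intersections:
  V1={{t3},{t2,t3},{t3,t4},{t3,t5},{t2,t3,t5},{t3,t4,t5}} V2={{t4},{t1,t4},{t2,t4},{t3,t4},{t4,t5},{t1,t2,t4},{t3,t4,t5}} V3={{t5},{t1,t5},{t2,t5},{t3,t5},{t4,t5},{t1,t2,t5},{t2,t3,t5},{t3,t4,t5}} V4={{t2},{t1,t2},{t2,t3},{t2,t4},{t2,t5},{t1,t2,t4},{t1,t2,t5},{t2,t3,t5}} V5={{t1},{t1,t2},{t1,t4},{t1,t5},{t1,t2,t4},{t1,t2,t5}}
  V12={{t3,t4},{t3,t4,t5}} V13={{t3,t5},{t2,t3,t5},{t3,t4,t5}} V14={{t2,t3},{t2,t3,t5}} V23={{t4,t5},{t3,t4,t5}} V24={{t2,t4},{t1,t2,t4}} V25={{t1,t4},{t1,t2,t4}} V34={{t2,t5},{t1,t2,t5},{t2,t3,t5}} V35={{t1,t5},{t1,t2,t5}} V45={{t1,t2},{t1,t2,t4},{t1,t2,t5}}
  V123={{t3,t4,t5}} V134={{t2,t3,t5}} V245={{t1,t2,t4}} V345={{t1,t2,t5}}
C dims 5,9,4; δ0: rk 4, SNF 1^4; δ1: rk 4, SNF 1^4
Ȟ^0: (5−4)−0=1 ⇒ Z
Ȟ^1: (9−4)−4=1 ⇒ Z
Ȟ^2: (4−0)−4=0 ⇒ 0

Ȟ^0(U;F) ≅ Z, Ȟ^1(U;F) ≅ Z and Ȟ^2(U;F) ≅ 0


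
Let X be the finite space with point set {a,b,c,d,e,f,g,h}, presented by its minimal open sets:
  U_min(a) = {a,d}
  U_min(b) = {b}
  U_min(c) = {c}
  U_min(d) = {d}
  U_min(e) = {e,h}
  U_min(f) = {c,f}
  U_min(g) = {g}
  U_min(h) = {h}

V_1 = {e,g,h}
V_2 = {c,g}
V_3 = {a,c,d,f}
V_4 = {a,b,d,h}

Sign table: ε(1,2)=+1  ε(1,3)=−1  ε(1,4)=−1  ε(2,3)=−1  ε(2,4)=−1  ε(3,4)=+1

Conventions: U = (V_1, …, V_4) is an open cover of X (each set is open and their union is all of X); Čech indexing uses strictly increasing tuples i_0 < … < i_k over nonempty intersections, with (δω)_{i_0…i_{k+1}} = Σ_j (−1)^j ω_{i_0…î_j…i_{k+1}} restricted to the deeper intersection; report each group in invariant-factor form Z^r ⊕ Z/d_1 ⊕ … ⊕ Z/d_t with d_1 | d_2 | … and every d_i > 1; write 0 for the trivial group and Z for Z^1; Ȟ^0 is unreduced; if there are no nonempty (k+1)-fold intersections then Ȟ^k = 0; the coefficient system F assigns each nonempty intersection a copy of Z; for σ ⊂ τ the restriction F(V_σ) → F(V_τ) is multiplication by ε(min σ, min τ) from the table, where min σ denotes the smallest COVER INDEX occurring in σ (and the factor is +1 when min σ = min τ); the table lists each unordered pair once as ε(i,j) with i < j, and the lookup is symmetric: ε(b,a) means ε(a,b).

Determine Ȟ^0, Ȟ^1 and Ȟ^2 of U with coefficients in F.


nonempty overlaps:
  V12={g} V14={h} V23={c} V34={a,d}
C dims 4,4; δ0: rk 3, SNF 1^3
degree 0: 4−3−0 = 1 → Ȟ^0 ≅ Z
degree 1: 4−0−3 = 1 → Ȟ^1 ≅ Z
degree 2: 0−0−0 = 0 → Ȟ^2 ≅ 0

Ȟ^0(U;F) ≅ Z, Ȟ^1(U;F) ≅ Z and Ȟ^2(U;F) ≅ 0


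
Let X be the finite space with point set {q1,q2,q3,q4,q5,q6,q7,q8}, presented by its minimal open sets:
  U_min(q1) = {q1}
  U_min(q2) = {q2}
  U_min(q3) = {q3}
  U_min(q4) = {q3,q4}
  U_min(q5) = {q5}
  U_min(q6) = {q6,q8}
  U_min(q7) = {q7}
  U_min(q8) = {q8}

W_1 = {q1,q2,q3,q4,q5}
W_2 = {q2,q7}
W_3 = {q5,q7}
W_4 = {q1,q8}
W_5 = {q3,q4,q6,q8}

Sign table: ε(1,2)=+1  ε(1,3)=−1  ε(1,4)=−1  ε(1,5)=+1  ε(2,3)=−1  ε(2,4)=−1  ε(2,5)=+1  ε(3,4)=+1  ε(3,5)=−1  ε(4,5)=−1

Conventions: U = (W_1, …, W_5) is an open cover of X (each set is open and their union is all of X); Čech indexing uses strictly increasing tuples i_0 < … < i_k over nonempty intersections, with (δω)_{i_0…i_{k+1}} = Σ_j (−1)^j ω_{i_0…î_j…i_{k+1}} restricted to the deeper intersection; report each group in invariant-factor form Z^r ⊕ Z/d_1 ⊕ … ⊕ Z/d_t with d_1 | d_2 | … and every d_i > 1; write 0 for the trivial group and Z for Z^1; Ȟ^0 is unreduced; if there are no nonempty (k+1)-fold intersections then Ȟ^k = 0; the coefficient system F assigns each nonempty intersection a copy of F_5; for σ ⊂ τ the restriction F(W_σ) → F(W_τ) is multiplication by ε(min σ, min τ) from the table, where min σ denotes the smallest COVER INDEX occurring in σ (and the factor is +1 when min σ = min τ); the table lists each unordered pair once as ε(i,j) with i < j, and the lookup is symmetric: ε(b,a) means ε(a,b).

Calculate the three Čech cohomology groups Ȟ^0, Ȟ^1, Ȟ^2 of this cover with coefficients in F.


Ȟ^0(U;F) ≅ Z/5, Ȟ^1(U;F) ≅ Z/5 ⊕ Z/5, Ȟ^2(U;F) ≅ 0

intersection data:
  W12={q2} W13={q5} W14={q1} W15={q3,q4} W23={q7} W45={q8}
C dims 5,6; δ0: rk_F5 4
Ȟ^0 = (5 − 4) − 0 = 1, so Ȟ^0 ≅ Z/5
Ȟ^1 = (6 − 0) − 4 = 2, so Ȟ^1 ≅ Z/5 ⊕ Z/5
Ȟ^2 = (0 − 0) − 0 = 0, so Ȟ^2 ≅ 0


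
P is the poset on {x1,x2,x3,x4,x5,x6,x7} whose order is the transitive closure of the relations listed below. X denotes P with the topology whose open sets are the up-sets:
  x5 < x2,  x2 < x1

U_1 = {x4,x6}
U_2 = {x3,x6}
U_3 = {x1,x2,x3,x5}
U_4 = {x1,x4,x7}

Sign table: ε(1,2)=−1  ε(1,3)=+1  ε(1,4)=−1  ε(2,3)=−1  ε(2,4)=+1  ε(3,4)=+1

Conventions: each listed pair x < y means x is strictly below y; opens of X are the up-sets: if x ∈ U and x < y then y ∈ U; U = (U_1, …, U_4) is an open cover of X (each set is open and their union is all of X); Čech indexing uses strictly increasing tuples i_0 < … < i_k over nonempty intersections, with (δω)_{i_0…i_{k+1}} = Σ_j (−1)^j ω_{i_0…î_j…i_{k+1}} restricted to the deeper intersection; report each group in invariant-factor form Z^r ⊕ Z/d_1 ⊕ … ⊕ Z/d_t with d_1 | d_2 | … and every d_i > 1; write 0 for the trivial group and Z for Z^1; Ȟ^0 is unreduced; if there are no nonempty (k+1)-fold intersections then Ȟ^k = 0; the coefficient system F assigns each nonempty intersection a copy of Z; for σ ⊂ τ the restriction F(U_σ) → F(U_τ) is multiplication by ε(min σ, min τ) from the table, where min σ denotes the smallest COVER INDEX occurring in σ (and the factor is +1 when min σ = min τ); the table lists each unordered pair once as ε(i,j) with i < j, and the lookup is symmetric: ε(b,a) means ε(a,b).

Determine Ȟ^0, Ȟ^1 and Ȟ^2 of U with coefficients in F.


Ȟ^0(U;F) ≅ 0,  Ȟ^1(U;F) ≅ Z/2,  Ȟ^2(U;F) ≅ 0

nonempty intersections:
  U12={x6} U14={x4} U23={x3} U34={x1}
C dims 4,4; δ0: rk 4, SNF 1^3·2
Ȟ^0: (4−4)−0=0 ⇒ 0
Ȟ^1: (4−0)−4=0 plus torsion [2] ⇒ Z/2
Ȟ^2: (0−0)−0=0 ⇒ 0


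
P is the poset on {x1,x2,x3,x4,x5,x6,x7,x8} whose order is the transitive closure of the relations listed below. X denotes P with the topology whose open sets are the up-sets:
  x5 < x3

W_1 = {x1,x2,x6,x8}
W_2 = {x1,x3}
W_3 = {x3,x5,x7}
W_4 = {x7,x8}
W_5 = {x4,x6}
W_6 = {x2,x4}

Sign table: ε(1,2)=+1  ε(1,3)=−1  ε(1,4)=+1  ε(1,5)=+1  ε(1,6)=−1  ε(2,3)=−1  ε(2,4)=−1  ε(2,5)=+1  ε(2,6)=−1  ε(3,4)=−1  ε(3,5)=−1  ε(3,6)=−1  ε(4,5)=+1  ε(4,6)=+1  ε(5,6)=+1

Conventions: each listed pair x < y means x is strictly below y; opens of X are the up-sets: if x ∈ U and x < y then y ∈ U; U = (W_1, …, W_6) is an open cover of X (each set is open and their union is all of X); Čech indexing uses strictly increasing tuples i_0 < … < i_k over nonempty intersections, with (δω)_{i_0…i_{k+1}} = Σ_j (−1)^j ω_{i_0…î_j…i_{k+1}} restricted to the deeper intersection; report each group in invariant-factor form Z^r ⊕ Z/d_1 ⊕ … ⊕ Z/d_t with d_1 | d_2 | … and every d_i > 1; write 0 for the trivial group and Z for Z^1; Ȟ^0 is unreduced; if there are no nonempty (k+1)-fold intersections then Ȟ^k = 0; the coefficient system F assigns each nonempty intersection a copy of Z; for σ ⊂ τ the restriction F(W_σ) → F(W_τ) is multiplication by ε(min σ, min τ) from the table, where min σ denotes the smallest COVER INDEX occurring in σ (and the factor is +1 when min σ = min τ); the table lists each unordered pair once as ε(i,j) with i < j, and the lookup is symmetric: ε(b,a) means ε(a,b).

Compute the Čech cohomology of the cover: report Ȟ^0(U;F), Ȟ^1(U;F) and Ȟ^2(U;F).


nonempty overlaps:
  W12={x1} W14={x8} W15={x6} W16={x2} W23={x3} W34={x7} W56={x4}
C dims 6,7; δ0: rk 6, SNF 1^5·2
degree 0: 6−6−0 = 0 → Ȟ^0 ≅ 0
degree 1: 7−0−6 = 1 plus torsion [2] → Ȟ^1 ≅ Z ⊕ Z/2
degree 2: 0−0−0 = 0 → Ȟ^2 ≅ 0

Ȟ^0(U;F) ≅ 0, Ȟ^1(U;F) ≅ Z ⊕ Z/2, Ȟ^2(U;F) ≅ 0


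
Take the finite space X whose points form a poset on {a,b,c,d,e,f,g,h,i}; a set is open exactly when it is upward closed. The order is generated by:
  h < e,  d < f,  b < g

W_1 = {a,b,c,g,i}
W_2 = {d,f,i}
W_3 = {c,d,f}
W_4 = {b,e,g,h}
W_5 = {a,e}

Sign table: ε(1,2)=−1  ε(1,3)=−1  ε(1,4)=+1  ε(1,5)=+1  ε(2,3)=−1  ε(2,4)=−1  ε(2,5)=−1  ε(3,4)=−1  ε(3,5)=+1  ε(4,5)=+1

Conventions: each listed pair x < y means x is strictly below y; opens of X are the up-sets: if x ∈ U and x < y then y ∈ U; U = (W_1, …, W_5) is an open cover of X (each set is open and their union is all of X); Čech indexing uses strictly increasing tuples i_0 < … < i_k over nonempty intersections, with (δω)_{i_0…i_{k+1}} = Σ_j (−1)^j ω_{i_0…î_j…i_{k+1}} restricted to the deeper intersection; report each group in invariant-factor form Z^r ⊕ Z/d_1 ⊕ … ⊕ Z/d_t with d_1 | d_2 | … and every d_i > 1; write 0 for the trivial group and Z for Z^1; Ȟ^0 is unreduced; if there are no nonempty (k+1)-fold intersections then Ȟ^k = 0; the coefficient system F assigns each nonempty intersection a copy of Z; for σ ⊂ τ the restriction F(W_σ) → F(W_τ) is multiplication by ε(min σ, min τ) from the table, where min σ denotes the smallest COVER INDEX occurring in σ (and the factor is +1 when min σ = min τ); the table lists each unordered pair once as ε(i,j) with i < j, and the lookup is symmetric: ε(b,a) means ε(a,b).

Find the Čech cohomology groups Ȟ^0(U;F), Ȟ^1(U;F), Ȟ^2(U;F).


nerve of the cover:
  W12={i} W13={c} W14={b,g} W15={a} W23={d,f} W45={e}
C dims 5,6; δ0: rk 5, SNF 1^4·2
Ȟ^0 = (5 − 5) − 0 = 0, so Ȟ^0 ≅ 0
Ȟ^1 = (6 − 0) − 5 = 1 plus torsion [2], so Ȟ^1 ≅ Z ⊕ Z/2
Ȟ^2 = (0 − 0) − 0 = 0, so Ȟ^2 ≅ 0

Ȟ^0 ≅ 0, Ȟ^1 ≅ Z ⊕ Z/2 and Ȟ^2 ≅ 0


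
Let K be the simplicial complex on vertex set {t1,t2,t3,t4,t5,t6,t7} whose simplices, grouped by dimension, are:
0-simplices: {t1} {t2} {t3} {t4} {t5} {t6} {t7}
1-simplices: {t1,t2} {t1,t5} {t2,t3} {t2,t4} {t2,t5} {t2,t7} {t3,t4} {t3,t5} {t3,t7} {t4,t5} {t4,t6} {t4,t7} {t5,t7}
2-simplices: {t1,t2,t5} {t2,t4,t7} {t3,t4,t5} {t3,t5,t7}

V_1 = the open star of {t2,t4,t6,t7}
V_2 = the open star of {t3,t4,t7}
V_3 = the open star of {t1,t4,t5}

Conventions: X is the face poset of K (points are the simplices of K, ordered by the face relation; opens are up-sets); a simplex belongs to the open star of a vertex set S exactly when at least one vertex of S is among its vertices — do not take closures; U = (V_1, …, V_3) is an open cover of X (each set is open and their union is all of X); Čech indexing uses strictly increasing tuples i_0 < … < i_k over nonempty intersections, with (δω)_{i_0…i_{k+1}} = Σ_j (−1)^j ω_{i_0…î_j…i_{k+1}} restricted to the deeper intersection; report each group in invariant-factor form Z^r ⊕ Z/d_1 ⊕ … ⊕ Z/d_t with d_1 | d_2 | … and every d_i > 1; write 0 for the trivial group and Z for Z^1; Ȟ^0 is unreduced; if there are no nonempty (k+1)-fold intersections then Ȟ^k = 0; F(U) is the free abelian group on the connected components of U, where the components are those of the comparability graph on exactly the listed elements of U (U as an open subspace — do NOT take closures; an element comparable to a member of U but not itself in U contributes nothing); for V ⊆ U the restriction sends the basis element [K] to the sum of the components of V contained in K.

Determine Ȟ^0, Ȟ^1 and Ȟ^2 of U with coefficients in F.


nerve of the cover:
  V1={{t2},{t4},{t6},{t7},{t1,t2},{t2,t3},{t2,t4},{t2,t5},{t2,t7},{t3,t4},{t3,t7},{t4,t5},{t4,t6},{t4,t7},{t5,t7},{t1,t2,t5},{t2,t4,t7},{t3,t4,t5},{t3,t5,t7}} V2={{t3},{t4},{t7},{t2,t3},{t2,t4},{t2,t7},{t3,t4},{t3,t5},{t3,t7},{t4,t5},{t4,t6},{t4,t7},{t5,t7},{t2,t4,t7},{t3,t4,t5},{t3,t5,t7}} V3={{t1},{t4},{t5},{t1,t2},{t1,t5},{t2,t4},{t2,t5},{t3,t4},{t3,t5},{t4,t5},{t4,t6},{t4,t7},{t5,t7},{t1,t2,t5},{t2,t4,t7},{t3,t4,t5},{t3,t5,t7}}
  V12={{t4},{t7},{t2,t3},{t2,t4},{t2,t7},{t3,t4},{t3,t7},{t4,t5},{t4,t6},{t4,t7},{t5,t7},{t2,t4,t7},{t3,t4,t5},{t3,t5,t7}} V13={{t4},{t1,t2},{t2,t4},{t2,t5},{t3,t4},{t4,t5},{t4,t6},{t4,t7},{t5,t7},{t1,t2,t5},{t2,t4,t7},{t3,t4,t5},{t3,t5,t7}} V23={{t4},{t2,t4},{t3,t4},{t3,t5},{t4,t5},{t4,t6},{t4,t7},{t5,t7},{t2,t4,t7},{t3,t4,t5},{t3,t5,t7}}
  V123={{t4},{t2,t4},{t3,t4},{t4,t5},{t4,t6},{t4,t7},{t5,t7},{t2,t4,t7},{t3,t4,t5},{t3,t5,t7}}
components per intersection:
  V1: {{t2},{t4},{t6},{t7},{t1,t2},{t2,t3},{t2,t4},{t2,t5},{t2,t7},{t3,t4},{t3,t7},{t4,t5},{t4,t6},{t4,t7},{t5,t7},{t1,t2,t5},{t2,t4,t7},{t3,t4,t5},{t3,t5,t7}}
  V2: {{t3},{t4},{t7},{t2,t3},{t2,t4},{t2,t7},{t3,t4},{t3,t5},{t3,t7},{t4,t5},{t4,t6},{t4,t7},{t5,t7},{t2,t4,t7},{t3,t4,t5},{t3,t5,t7}}
  V3: {{t1},{t4},{t5},{t1,t2},{t1,t5},{t2,t4},{t2,t5},{t3,t4},{t3,t5},{t4,t5},{t4,t6},{t4,t7},{t5,t7},{t1,t2,t5},{t2,t4,t7},{t3,t4,t5},{t3,t5,t7}}
  V12: {{t4},{t7},{t2,t4},{t2,t7},{t3,t4},{t3,t7},{t4,t5},{t4,t6},{t4,t7},{t5,t7},{t2,t4,t7},{t3,t4,t5},{t3,t5,t7}} {{t2,t3}}
  V13: {{t4},{t2,t4},{t3,t4},{t4,t5},{t4,t6},{t4,t7},{t2,t4,t7},{t3,t4,t5}} {{t1,t2},{t2,t5},{t1,t2,t5}} {{t5,t7},{t3,t5,t7}}
  V23: {{t4},{t2,t4},{t3,t4},{t3,t5},{t4,t5},{t4,t6},{t4,t7},{t5,t7},{t2,t4,t7},{t3,t4,t5},{t3,t5,t7}}
  V123: {{t4},{t2,t4},{t3,t4},{t4,t5},{t4,t6},{t4,t7},{t2,t4,t7},{t3,t4,t5}} {{t5,t7},{t3,t5,t7}}
C dims 3,6,2; δ0: rk 2, SNF 1^2; δ1: rk 2, SNF 1^2
Ȟ^0 = (3 − 2) − 0 = 1, so Ȟ^0 ≅ Z
Ȟ^1 = (6 − 2) − 2 = 2, so Ȟ^1 ≅ Z^2
Ȟ^2 = (2 − 0) − 2 = 0, so Ȟ^2 ≅ 0

Ȟ^0 ≅ Z,  Ȟ^1 ≅ Z^2,  Ȟ^2 ≅ 0


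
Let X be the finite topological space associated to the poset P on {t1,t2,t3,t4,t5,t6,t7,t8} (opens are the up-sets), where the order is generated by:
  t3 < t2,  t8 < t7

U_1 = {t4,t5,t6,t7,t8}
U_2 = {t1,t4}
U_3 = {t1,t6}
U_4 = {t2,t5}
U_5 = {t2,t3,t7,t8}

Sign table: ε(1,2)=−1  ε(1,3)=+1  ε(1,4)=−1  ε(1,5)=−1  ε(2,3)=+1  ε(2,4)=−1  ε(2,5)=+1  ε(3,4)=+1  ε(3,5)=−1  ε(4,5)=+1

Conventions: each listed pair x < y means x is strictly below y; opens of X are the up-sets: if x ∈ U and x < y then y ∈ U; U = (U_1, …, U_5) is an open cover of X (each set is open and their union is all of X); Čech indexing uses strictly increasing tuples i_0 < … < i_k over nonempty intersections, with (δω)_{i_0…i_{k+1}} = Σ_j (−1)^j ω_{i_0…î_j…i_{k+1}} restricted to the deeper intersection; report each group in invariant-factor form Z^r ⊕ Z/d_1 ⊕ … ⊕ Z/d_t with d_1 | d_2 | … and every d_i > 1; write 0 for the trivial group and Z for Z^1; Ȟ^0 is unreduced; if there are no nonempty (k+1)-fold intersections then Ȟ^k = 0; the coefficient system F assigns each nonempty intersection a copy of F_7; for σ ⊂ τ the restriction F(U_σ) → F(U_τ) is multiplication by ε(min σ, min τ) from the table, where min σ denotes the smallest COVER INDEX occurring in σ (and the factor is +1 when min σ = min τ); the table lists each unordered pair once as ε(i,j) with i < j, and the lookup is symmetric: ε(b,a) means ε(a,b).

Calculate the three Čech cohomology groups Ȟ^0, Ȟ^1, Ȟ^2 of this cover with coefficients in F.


Ȟ^0 ≅ 0; Ȟ^1 ≅ Z/7; Ȟ^2 ≅ 0

nerve of the cover:
  U12={t4} U13={t6} U14={t5} U15={t7,t8} U23={t1} U45={t2}
C dims 5,6; δ0: rk_F7 5
Ȟ^0 = (5 − 5) − 0 = 0, so Ȟ^0 ≅ 0
Ȟ^1 = (6 − 0) − 5 = 1, so Ȟ^1 ≅ Z/7
Ȟ^2 = (0 − 0) − 0 = 0, so Ȟ^2 ≅ 0


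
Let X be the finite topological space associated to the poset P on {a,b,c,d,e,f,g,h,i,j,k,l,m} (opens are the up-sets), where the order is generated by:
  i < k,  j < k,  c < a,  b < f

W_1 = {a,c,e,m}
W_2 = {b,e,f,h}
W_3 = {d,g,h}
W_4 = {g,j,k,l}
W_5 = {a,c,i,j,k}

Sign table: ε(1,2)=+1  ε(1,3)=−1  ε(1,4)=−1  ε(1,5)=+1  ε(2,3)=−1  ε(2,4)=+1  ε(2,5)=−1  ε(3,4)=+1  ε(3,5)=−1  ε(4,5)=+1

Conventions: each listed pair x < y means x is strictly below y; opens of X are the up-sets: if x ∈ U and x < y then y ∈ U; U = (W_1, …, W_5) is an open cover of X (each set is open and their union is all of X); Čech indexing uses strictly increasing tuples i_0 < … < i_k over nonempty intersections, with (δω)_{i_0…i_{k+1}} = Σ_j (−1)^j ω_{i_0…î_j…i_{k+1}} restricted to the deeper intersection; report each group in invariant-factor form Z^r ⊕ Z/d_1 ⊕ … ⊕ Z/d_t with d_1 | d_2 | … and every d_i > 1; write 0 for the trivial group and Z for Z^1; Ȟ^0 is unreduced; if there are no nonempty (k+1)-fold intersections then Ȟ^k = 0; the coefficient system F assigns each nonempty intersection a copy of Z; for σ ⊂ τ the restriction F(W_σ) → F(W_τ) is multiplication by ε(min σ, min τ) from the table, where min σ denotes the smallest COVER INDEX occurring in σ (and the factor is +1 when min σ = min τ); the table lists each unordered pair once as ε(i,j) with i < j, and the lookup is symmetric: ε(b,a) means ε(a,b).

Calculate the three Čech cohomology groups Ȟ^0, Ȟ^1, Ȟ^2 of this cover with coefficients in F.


Ȟ^0 ≅ 0, Ȟ^1 ≅ Z/2, Ȟ^2 ≅ 0

nonempty overlaps:
  W12={e} W15={a,c} W23={h} W34={g} W45={j,k}
C dims 5,5; δ0: rk 5, SNF 1^4·2
degree 0: 5−5−0 = 0 → Ȟ^0 ≅ 0
degree 1: 5−0−5 = 0 plus torsion [2] → Ȟ^1 ≅ Z/2
degree 2: 0−0−0 = 0 → Ȟ^2 ≅ 0


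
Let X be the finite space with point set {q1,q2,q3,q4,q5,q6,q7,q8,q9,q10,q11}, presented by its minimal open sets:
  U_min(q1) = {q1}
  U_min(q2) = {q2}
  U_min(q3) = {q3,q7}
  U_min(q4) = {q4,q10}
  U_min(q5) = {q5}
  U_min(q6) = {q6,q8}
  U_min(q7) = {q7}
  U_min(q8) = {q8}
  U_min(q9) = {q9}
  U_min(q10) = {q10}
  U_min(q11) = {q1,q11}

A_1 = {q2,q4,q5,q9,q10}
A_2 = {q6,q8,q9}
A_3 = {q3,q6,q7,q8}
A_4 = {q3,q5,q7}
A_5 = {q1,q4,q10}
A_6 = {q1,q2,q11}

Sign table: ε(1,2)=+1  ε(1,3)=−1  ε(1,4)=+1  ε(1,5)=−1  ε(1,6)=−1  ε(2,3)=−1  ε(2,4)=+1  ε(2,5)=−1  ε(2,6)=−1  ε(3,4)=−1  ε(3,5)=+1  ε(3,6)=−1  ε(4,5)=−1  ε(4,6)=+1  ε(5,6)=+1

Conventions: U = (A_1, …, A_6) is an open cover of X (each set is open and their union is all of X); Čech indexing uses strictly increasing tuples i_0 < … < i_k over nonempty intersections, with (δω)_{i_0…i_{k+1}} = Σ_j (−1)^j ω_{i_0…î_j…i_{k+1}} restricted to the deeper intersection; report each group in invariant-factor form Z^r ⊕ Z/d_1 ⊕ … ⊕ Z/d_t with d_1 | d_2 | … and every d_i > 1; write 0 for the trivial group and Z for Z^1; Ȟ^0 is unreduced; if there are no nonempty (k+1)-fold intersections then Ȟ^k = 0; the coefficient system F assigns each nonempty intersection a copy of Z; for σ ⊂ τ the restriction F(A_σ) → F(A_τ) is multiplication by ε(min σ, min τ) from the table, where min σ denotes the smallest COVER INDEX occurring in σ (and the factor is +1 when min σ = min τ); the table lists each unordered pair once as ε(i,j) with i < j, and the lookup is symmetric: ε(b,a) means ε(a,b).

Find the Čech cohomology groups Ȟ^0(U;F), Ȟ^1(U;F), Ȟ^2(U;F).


cover nerve:
  A12={q9} A14={q5} A15={q4,q10} A16={q2} A23={q6,q8} A34={q3,q7} A56={q1}
C dims 6,7; δ0: rk 5, SNF 1^5
Ȟ^0: (6−5)−0=1 ⇒ Z
Ȟ^1: (7−0)−5=2 ⇒ Z^2
Ȟ^2: (0−0)−0=0 ⇒ 0

Ȟ^0 = Z, Ȟ^1 = Z^2 and Ȟ^2 = 0


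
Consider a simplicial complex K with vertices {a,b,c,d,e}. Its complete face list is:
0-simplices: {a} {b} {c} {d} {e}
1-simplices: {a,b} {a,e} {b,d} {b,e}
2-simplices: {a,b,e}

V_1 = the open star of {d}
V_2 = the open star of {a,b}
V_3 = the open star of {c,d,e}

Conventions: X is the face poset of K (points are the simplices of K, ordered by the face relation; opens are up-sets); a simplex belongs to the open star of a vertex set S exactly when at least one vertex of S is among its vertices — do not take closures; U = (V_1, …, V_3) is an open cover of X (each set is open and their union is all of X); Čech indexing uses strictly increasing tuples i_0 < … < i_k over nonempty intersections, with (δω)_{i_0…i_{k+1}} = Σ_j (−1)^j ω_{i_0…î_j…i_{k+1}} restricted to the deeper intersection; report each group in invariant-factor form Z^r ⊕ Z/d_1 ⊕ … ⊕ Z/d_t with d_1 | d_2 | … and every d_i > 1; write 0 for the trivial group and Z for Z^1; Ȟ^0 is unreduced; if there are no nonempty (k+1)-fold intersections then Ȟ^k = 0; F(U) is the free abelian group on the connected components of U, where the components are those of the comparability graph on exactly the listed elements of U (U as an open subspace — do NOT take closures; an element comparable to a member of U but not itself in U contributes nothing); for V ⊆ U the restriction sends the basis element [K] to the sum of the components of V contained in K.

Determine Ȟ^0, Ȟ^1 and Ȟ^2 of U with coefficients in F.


intersection data:
  V1={{d},{b,d}} V2={{a},{b},{a,b},{a,e},{b,d},{b,e},{a,b,e}} V3={{c},{d},{e},{a,e},{b,d},{b,e},{a,b,e}}
  V12={{b,d}} V13={{d},{b,d}} V23={{a,e},{b,d},{b,e},{a,b,e}}
  V123={{b,d}}
components per intersection:
  V1: {{d},{b,d}}
  V2: {{a},{b},{a,b},{a,e},{b,d},{b,e},{a,b,e}}
  V3: {{c}} {{d},{b,d}} {{e},{a,e},{b,e},{a,b,e}}
  V12: {{b,d}}
  V13: {{d},{b,d}}
  V23: {{a,e},{b,e},{a,b,e}} {{b,d}}
  V123: {{b,d}}
C dims 5,4,1; δ0: rk 3, SNF 1^3; δ1: rk 1, SNF 1^1
Ȟ^0 = (5 − 3) − 0 = 2, so Ȟ^0 ≅ Z^2
Ȟ^1 = (4 − 1) − 3 = 0, so Ȟ^1 ≅ 0
Ȟ^2 = (1 − 0) − 1 = 0, so Ȟ^2 ≅ 0

Ȟ^0 ≅ Z^2, Ȟ^1 ≅ 0 and Ȟ^2 ≅ 0


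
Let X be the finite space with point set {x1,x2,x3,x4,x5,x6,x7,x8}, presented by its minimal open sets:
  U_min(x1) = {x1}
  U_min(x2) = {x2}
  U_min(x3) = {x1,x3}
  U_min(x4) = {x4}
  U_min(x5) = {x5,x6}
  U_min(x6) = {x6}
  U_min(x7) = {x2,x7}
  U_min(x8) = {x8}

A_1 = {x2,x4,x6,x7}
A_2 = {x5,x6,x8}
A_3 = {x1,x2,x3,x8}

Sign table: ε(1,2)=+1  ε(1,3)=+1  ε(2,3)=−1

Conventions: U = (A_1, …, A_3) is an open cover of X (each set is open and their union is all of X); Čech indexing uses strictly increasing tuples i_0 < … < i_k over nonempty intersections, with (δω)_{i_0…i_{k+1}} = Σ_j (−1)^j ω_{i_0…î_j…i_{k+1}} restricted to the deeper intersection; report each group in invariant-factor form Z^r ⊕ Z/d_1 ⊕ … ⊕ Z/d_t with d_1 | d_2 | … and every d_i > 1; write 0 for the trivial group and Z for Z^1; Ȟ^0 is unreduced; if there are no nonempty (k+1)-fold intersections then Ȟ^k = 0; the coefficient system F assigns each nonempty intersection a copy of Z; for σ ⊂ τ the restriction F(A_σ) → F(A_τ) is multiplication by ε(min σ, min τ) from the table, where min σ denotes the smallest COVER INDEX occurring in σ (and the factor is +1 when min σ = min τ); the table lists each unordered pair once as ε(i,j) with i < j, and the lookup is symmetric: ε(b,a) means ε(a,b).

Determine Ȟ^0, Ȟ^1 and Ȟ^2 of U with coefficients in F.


Ȟ^0(U;F) ≅ 0, Ȟ^1(U;F) ≅ Z/2, Ȟ^2(U;F) ≅ 0

nonempty intersections:
  A12={x6} A13={x2} A23={x8}
C dims 3,3; δ0: rk 3, SNF 1^2·2
Ȟ^0: (3−3)−0=0 ⇒ 0
Ȟ^1: (3−0)−3=0 plus torsion [2] ⇒ Z/2
Ȟ^2: (0−0)−0=0 ⇒ 0


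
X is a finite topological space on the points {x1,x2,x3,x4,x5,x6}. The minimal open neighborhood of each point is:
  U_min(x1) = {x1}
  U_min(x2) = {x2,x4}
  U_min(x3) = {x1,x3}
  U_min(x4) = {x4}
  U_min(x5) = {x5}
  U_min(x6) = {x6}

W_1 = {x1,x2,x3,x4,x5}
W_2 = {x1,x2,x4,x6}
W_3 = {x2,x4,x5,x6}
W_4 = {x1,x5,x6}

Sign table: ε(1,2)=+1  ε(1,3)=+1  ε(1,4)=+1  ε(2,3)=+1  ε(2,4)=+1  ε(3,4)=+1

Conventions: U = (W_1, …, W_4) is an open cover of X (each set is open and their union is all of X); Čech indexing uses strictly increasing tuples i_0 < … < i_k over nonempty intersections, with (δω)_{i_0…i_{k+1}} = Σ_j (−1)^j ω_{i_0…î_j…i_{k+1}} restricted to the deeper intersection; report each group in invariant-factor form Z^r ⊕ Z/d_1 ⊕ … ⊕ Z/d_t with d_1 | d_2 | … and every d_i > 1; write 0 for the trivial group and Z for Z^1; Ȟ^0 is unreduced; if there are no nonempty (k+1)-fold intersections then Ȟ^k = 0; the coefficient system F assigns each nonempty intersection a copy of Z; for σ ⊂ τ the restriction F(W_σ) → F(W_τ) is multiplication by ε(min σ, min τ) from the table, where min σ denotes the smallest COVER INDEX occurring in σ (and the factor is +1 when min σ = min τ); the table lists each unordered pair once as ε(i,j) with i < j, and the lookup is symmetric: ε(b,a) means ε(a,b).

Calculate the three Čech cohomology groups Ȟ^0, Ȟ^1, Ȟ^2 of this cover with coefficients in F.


cover nerve:
  W12={x1,x2,x4} W13={x2,x4,x5} W14={x1,x5} W23={x2,x4,x6} W24={x1,x6} W34={x5,x6}
  W123={x2,x4} W124={x1} W134={x5} W234={x6}
C dims 4,6,4; δ0: rk 3, SNF 1^3; δ1: rk 3, SNF 1^3
Ȟ^0: (4−3)−0=1 ⇒ Z
Ȟ^1: (6−3)−3=0 ⇒ 0
Ȟ^2: (4−0)−3=1 ⇒ Z

Ȟ^0 = Z, Ȟ^1 = 0 and Ȟ^2 = Z


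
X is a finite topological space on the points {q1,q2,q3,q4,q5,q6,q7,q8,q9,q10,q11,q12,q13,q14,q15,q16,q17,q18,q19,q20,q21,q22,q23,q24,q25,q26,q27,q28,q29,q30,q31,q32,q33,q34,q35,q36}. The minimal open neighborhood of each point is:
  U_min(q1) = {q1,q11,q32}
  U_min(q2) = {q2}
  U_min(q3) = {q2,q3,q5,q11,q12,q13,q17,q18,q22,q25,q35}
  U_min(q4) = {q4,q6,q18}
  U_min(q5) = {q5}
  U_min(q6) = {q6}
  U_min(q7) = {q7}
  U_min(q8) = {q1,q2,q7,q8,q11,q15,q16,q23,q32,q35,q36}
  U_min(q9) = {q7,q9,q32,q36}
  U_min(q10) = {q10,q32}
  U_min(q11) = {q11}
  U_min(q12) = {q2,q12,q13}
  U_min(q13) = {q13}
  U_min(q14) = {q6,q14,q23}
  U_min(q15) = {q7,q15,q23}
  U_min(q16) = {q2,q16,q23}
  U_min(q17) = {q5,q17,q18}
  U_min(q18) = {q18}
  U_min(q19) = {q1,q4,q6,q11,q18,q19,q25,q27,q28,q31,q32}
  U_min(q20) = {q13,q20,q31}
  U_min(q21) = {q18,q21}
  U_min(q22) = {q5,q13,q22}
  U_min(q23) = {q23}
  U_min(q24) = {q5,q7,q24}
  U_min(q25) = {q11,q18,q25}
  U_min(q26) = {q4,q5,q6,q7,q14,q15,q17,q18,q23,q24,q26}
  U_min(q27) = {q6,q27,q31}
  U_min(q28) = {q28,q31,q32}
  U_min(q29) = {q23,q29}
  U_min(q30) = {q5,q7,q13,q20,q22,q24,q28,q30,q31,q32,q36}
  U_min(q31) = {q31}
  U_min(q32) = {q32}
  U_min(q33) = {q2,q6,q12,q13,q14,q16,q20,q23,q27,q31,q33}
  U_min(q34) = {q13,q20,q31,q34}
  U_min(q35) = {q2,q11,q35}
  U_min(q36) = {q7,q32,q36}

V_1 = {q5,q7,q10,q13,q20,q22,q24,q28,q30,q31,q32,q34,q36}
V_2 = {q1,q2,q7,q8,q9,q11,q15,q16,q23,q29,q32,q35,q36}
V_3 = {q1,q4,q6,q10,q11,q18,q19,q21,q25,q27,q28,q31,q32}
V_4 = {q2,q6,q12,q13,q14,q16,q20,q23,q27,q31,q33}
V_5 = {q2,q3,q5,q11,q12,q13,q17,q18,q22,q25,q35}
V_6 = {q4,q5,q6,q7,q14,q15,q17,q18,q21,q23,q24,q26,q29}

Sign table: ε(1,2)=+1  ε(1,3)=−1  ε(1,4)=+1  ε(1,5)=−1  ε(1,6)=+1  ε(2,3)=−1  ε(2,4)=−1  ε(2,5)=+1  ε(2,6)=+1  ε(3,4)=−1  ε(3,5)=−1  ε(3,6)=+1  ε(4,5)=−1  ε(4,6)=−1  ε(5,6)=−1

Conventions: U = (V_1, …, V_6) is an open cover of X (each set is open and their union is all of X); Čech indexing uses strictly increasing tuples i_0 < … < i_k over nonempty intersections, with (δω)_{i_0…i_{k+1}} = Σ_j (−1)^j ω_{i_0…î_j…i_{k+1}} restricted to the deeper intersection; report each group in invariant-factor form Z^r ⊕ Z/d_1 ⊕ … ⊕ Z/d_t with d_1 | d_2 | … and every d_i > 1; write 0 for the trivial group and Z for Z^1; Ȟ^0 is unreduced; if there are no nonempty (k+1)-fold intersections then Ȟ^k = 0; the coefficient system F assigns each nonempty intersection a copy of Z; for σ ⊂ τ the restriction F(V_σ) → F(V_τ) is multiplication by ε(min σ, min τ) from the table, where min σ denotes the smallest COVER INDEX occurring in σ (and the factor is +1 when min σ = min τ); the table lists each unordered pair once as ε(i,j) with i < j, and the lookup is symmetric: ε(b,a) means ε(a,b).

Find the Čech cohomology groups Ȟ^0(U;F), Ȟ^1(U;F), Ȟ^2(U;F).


Ȟ^0 = 0,  Ȟ^1 = Z/2,  Ȟ^2 = Z

cover nerve:
  V12={q7,q32,q36} V13={q10,q28,q31,q32} V14={q13,q20,q31} V15={q5,q13,q22} V16={q5,q7,q24} V23={q1,q11,q32} V24={q2,q16,q23} V25={q2,q11,q35} V26={q7,q15,q23,q29} V34={q6,q27,q31} V35={q11,q18,q25} V36={q4,q6,q18,q21} V45={q2,q12,q13} V46={q6,q14,q23} V56={q5,q17,q18}
  V123={q32} V126={q7} V134={q31} V145={q13} V156={q5} V235={q11} V245={q2} V246={q23} V346={q6} V356={q18}
C dims 6,15,10; δ0: rk 6, SNF 1^5·2; δ1: rk 9, SNF 1^9
Ȟ^0: (6−6)−0=0 ⇒ 0
Ȟ^1: (15−9)−6=0 plus torsion [2] ⇒ Z/2
Ȟ^2: (10−0)−9=1 ⇒ Z


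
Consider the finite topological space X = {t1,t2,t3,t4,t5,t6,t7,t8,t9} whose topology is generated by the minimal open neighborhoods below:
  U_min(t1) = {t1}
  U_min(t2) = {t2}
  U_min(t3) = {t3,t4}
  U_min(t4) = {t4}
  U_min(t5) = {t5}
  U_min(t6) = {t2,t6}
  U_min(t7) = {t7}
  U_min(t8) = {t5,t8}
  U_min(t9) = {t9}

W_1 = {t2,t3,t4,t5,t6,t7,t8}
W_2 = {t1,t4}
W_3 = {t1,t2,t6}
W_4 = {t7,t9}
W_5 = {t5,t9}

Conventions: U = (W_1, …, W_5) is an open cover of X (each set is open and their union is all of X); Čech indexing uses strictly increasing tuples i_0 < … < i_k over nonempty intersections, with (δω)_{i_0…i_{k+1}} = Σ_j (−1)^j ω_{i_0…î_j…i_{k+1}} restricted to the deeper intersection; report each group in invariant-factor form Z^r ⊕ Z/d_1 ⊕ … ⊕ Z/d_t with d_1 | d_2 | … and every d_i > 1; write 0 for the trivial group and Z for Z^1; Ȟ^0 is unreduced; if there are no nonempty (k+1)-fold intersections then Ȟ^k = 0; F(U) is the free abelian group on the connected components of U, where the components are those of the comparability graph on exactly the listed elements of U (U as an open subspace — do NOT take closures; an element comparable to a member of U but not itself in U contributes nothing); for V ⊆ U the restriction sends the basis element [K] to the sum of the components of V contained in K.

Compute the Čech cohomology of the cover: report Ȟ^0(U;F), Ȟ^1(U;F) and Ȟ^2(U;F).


nonempty overlaps:
  W12={t4} W13={t2,t6} W14={t7} W15={t5} W23={t1} W45={t9}
components per intersection:
  W1: {t2,t6} {t3,t4} {t5,t8} {t7}
  W2: {t1} {t4}
  W3: {t1} {t2,t6}
  W4: {t7} {t9}
  W5: {t5} {t9}
  W12: {t4}
  W13: {t2,t6}
  W14: {t7}
  W15: {t5}
  W23: {t1}
  W45: {t9}
C dims 12,6; δ0: rk 6, SNF 1^6
degree 0: 12−6−0 = 6 → Ȟ^0 ≅ Z^6
degree 1: 6−0−6 = 0 → Ȟ^1 ≅ 0
degree 2: 0−0−0 = 0 → Ȟ^2 ≅ 0

Ȟ^0(U;F) ≅ Z^6,  Ȟ^1(U;F) ≅ 0,  Ȟ^2(U;F) ≅ 0


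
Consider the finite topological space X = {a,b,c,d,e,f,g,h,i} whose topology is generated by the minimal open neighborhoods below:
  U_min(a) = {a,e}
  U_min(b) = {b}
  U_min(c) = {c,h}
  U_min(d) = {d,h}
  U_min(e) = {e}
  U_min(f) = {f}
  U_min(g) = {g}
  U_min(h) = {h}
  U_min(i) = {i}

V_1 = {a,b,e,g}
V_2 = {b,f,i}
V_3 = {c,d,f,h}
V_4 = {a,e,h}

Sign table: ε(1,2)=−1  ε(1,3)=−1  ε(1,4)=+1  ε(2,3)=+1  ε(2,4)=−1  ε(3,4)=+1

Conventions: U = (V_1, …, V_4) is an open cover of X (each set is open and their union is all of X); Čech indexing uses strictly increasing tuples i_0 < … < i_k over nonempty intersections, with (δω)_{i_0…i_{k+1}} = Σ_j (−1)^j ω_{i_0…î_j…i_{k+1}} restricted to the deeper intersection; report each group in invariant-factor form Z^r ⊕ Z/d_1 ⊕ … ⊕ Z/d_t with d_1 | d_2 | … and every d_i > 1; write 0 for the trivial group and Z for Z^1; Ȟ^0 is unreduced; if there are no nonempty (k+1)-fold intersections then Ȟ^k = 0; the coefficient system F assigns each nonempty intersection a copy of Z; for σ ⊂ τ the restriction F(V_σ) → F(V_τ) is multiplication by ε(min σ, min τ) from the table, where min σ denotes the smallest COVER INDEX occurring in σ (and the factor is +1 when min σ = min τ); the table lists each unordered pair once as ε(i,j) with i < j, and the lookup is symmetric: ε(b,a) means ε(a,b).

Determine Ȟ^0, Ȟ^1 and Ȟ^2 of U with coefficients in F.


nonempty intersections:
  V12={b} V14={a,e} V23={f} V34={h}
C dims 4,4; δ0: rk 4, SNF 1^3·2
Ȟ^0: (4−4)−0=0 ⇒ 0
Ȟ^1: (4−0)−4=0 plus torsion [2] ⇒ Z/2
Ȟ^2: (0−0)−0=0 ⇒ 0

Ȟ^0 = 0, Ȟ^1 = Z/2 and Ȟ^2 = 0


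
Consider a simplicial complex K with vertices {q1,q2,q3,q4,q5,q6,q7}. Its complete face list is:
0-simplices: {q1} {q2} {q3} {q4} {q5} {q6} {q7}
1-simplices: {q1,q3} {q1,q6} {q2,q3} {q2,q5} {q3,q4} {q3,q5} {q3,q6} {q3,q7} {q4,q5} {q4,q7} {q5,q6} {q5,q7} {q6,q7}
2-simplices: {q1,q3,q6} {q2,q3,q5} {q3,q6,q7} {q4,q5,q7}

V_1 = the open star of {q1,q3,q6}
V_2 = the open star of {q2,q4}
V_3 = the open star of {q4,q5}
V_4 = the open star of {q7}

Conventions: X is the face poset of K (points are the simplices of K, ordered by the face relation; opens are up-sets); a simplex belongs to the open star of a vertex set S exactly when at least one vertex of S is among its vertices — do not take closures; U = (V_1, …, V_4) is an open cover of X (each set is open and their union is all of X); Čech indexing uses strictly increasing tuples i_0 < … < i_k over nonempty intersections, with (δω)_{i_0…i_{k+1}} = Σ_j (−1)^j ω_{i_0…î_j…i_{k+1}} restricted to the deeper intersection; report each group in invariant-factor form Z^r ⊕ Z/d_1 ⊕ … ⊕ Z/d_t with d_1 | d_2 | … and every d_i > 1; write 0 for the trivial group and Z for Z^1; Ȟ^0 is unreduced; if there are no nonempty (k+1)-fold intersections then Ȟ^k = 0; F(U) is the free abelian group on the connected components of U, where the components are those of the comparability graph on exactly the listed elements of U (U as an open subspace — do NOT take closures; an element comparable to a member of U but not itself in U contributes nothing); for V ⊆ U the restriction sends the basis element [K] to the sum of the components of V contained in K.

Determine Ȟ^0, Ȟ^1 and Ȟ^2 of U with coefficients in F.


Ȟ^0 = Z,  Ȟ^1 = Z^3,  Ȟ^2 = 0

cover nerve:
  V1={{q1},{q3},{q6},{q1,q3},{q1,q6},{q2,q3},{q3,q4},{q3,q5},{q3,q6},{q3,q7},{q5,q6},{q6,q7},{q1,q3,q6},{q2,q3,q5},{q3,q6,q7}} V2={{q2},{q4},{q2,q3},{q2,q5},{q3,q4},{q4,q5},{q4,q7},{q2,q3,q5},{q4,q5,q7}} V3={{q4},{q5},{q2,q5},{q3,q4},{q3,q5},{q4,q5},{q4,q7},{q5,q6},{q5,q7},{q2,q3,q5},{q4,q5,q7}} V4={{q7},{q3,q7},{q4,q7},{q5,q7},{q6,q7},{q3,q6,q7},{q4,q5,q7}}
  V12={{q2,q3},{q3,q4},{q2,q3,q5}} V13={{q3,q4},{q3,q5},{q5,q6},{q2,q3,q5}} V14={{q3,q7},{q6,q7},{q3,q6,q7}} V23={{q4},{q2,q5},{q3,q4},{q4,q5},{q4,q7},{q2,q3,q5},{q4,q5,q7}} V24={{q4,q7},{q4,q5,q7}} V34={{q4,q7},{q5,q7},{q4,q5,q7}}
  V123={{q3,q4},{q2,q3,q5}} V234={{q4,q7},{q4,q5,q7}}
components per intersection:
  V1: {{q1},{q3},{q6},{q1,q3},{q1,q6},{q2,q3},{q3,q4},{q3,q5},{q3,q6},{q3,q7},{q5,q6},{q6,q7},{q1,q3,q6},{q2,q3,q5},{q3,q6,q7}}
  V2: {{q2},{q2,q3},{q2,q5},{q2,q3,q5}} {{q4},{q3,q4},{q4,q5},{q4,q7},{q4,q5,q7}}
  V3: {{q4},{q5},{q2,q5},{q3,q4},{q3,q5},{q4,q5},{q4,q7},{q5,q6},{q5,q7},{q2,q3,q5},{q4,q5,q7}}
  V4: {{q7},{q3,q7},{q4,q7},{q5,q7},{q6,q7},{q3,q6,q7},{q4,q5,q7}}
  V12: {{q2,q3},{q2,q3,q5}} {{q3,q4}}
  V13: {{q3,q4}} {{q3,q5},{q2,q3,q5}} {{q5,q6}}
  V14: {{q3,q7},{q6,q7},{q3,q6,q7}}
  V23: {{q4},{q3,q4},{q4,q5},{q4,q7},{q4,q5,q7}} {{q2,q5},{q2,q3,q5}}
  V24: {{q4,q7},{q4,q5,q7}}
  V34: {{q4,q7},{q5,q7},{q4,q5,q7}}
  V123: {{q3,q4}} {{q2,q3,q5}}
  V234: {{q4,q7},{q4,q5,q7}}
C dims 5,10,3; δ0: rk 4, SNF 1^4; δ1: rk 3, SNF 1^3
Ȟ^0: (5−4)−0=1 ⇒ Z
Ȟ^1: (10−3)−4=3 ⇒ Z^3
Ȟ^2: (3−0)−3=0 ⇒ 0
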